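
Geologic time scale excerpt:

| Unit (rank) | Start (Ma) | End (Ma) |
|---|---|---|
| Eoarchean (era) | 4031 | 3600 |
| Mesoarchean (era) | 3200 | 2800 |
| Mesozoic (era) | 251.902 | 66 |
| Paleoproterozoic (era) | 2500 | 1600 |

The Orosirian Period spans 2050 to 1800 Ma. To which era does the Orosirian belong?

Paleoproterozoic

The Orosirian (2050–1800 Ma) lies entirely within 2500–1600 Ma, the Paleoproterozoic Era.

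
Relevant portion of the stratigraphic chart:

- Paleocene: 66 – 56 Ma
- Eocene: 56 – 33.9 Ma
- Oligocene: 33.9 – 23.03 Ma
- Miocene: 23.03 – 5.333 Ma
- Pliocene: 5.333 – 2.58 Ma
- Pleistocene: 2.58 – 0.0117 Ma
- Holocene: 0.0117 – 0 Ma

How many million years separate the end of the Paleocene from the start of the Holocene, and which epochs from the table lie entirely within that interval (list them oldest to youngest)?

55.9883 million years; Eocene, Oligocene, Miocene, Pliocene, Pleistocene

End of Paleocene = 56 Ma; start of Holocene = 0.0117 Ma.
Gap = 56 − 0.0117 = 55.9883 Myr.
Epochs wholly inside 56–0.0117 Ma: Eocene (56–33.9), Oligocene (33.9–23.03), Miocene (23.03–5.333), Pliocene (5.333–2.58), Pleistocene (2.58–0.0117).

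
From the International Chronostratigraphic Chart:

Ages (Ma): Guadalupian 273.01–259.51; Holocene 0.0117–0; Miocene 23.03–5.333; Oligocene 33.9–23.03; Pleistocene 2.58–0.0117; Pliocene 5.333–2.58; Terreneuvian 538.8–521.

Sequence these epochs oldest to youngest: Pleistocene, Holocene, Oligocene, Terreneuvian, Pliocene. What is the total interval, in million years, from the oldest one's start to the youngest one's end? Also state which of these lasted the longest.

From the excerpt: Pleistocene 2.58–0.0117; Holocene 0.0117–0; Oligocene 33.9–23.03; Terreneuvian 538.8–521; Pliocene 5.333–2.58 (Ma).
Larger Ma is earlier, so the oldest is Terreneuvian and the youngest is Holocene; oldest to youngest: Terreneuvian, Oligocene, Pliocene, Pleistocene, Holocene.
Oldest start 538.8 minus youngest end 0 gives 538.8 Myr overall.
Individual lengths (start − end): Oligocene 10.87; Terreneuvian 17.8; Holocene 0.0117; Pliocene 2.753; Pleistocene 2.5683. The largest is Terreneuvian at 17.8 Myr.

Terreneuvian, Oligocene, Pliocene, Pleistocene, Holocene; total span 538.8 Myr; longest is Terreneuvian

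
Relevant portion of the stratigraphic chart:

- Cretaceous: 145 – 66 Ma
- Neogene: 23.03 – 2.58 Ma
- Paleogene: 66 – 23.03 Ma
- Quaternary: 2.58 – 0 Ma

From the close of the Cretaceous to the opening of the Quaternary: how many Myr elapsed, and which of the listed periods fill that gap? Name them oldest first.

End of Cretaceous = 66 Ma; start of Quaternary = 2.58 Ma.
Gap = 66 − 2.58 = 63.42 Myr.
Periods wholly inside 66–2.58 Ma: Paleogene (66–23.03), Neogene (23.03–2.58).

63.42 million years; Paleogene, Neogene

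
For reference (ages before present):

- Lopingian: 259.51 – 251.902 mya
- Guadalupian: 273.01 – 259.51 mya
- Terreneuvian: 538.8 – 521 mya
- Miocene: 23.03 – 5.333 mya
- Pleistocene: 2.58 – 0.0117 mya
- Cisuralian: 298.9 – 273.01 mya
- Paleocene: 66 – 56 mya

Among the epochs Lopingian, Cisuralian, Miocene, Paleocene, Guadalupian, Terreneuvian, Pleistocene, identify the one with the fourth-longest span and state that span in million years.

Start − end for each: Lopingian 259.51 − 251.902 = 7.608; Cisuralian 298.9 − 273.01 = 25.89; Miocene 23.03 − 5.333 = 17.697; Paleocene 66 − 56 = 10; Guadalupian 273.01 − 259.51 = 13.5; Terreneuvian 538.8 − 521 = 17.8; Pleistocene 2.58 − 0.0117 = 2.5683.
Ranking these from longest: Cisuralian > Terreneuvian > Miocene > Guadalupian > Paleocene > Lopingian > Pleistocene.
Position 4 in that ranking is Guadalupian, which lasted 13.5 Myr.

Guadalupian, 13.5 million years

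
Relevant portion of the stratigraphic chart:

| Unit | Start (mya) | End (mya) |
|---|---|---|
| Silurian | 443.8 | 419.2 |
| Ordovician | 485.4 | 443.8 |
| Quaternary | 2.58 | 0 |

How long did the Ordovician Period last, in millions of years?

485.4 − 443.8 = 41.6 million years.

41.6 million years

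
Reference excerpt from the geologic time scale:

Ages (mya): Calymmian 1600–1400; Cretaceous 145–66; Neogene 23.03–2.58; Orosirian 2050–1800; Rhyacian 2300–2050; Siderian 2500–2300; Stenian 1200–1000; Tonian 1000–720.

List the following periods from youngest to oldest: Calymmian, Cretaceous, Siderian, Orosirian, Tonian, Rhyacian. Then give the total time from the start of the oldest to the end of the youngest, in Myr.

Start ages (Ma): Siderian 2500, Rhyacian 2300, Orosirian 2050, Calymmian 1600, Tonian 1000, Cretaceous 145.
Ordered youngest to oldest: Cretaceous, Tonian, Calymmian, Orosirian, Rhyacian, Siderian.
Span = 2500 − 66 = 2434 Myr.

Cretaceous, Tonian, Calymmian, Orosirian, Rhyacian, Siderian; total span 2434 Myr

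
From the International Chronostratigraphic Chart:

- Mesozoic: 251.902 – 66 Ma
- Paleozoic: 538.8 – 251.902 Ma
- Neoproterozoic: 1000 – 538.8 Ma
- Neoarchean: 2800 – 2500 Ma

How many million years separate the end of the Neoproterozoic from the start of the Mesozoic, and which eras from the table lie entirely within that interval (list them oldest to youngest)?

286.898 million years; Paleozoic

End of Neoproterozoic = 538.8 Ma; start of Mesozoic = 251.902 Ma.
Gap = 538.8 − 251.902 = 286.898 Myr.
Eras wholly inside 538.8–251.902 Ma: Paleozoic (538.8–251.902).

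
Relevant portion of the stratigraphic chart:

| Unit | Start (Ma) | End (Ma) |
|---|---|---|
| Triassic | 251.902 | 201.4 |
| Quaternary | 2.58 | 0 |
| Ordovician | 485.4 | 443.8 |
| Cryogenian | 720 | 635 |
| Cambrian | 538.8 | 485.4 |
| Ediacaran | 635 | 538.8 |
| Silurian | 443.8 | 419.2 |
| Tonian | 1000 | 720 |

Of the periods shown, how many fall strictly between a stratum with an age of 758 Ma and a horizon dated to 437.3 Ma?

758 Ma sits inside the Tonian (1000–720) and 437.3 Ma inside the Silurian (443.8–419.2); neither of those is wholly between the two dates.
The listed periods lying completely between them are Cryogenian, Ediacaran, Cambrian, Ordovician — 4 in all.

4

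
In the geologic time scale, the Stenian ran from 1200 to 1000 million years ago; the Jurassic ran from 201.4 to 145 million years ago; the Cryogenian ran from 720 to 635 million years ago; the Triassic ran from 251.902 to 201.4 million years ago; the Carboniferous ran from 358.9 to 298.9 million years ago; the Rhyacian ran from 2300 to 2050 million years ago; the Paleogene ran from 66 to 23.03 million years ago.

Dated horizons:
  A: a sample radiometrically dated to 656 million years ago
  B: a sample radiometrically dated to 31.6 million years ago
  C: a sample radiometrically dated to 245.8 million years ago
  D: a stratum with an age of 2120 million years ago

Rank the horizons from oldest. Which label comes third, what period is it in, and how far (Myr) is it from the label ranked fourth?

C, in the Triassic; 214.2 million years to B

Larger Ma means older, so oldest first: D 2120 > A 656 > C 245.8 > B 31.6.
Counting 3 along gives C (245.8 Ma); the excerpt puts that inside the Triassic, 251.902–201.4 Ma.
Next in line is B (31.6 Ma), and 245.8 − 31.6 = 214.2 Myr.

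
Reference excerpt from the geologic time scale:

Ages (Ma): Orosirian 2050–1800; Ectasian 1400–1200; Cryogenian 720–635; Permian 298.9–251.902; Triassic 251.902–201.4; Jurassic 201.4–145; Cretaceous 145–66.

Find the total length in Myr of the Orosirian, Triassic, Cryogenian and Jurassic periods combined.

Each duration: Orosirian = 250; Triassic = 50.502; Cryogenian = 85; Jurassic = 56.4.
Sum: 250 + 50.502 + 85 + 56.4 = 441.902 Myr.

441.902 million years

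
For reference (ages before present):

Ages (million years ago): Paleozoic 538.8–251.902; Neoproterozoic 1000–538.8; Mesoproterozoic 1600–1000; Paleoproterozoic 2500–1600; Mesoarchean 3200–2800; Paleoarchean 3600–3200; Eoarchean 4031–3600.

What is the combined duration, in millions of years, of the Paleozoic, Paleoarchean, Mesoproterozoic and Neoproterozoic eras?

Duration is start − end for each: (538.8 − 251.902) + (3600 − 3200) + (1600 − 1000) + (1000 − 538.8).
That is 286.898 + 400 + 600 + 461.2, which totals 1748.098 million years.

1748.098 million years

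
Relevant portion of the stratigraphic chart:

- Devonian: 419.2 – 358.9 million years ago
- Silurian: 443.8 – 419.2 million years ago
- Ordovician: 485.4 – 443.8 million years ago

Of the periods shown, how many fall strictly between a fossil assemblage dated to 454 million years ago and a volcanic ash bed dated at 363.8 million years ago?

454 Ma sits inside the Ordovician (485.4–443.8) and 363.8 Ma inside the Devonian (419.2–358.9); neither of those is wholly between the two dates.
The listed periods lying completely between them are Silurian — 1 in all.

1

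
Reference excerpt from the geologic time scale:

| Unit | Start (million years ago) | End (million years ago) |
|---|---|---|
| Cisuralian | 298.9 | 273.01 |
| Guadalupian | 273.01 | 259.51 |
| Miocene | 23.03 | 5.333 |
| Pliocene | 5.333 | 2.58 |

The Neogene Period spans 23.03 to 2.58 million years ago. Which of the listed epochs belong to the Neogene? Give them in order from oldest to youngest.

Miocene, Pliocene

Epochs with both bounds inside 23.03–2.58 Ma: Miocene (23.03–5.333), Pliocene (5.333–2.58).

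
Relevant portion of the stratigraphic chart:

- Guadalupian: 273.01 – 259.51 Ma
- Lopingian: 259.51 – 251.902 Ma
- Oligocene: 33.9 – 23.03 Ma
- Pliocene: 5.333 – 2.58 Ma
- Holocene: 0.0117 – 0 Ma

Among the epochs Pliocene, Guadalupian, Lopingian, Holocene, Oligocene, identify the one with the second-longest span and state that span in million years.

Start − end for each: Pliocene 5.333 − 2.58 = 2.753; Guadalupian 273.01 − 259.51 = 13.5; Lopingian 259.51 − 251.902 = 7.608; Holocene 0.0117 − 0 = 0.0117; Oligocene 33.9 − 23.03 = 10.87.
Ranking these from longest: Guadalupian > Oligocene > Lopingian > Pliocene > Holocene.
Position 2 in that ranking is Oligocene, which lasted 10.87 Myr.

Oligocene, 10.87 million years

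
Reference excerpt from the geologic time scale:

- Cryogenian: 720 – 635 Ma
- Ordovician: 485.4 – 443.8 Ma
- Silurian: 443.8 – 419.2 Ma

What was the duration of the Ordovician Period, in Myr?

485.4 − 443.8 = 41.6 million years.

41.6 million years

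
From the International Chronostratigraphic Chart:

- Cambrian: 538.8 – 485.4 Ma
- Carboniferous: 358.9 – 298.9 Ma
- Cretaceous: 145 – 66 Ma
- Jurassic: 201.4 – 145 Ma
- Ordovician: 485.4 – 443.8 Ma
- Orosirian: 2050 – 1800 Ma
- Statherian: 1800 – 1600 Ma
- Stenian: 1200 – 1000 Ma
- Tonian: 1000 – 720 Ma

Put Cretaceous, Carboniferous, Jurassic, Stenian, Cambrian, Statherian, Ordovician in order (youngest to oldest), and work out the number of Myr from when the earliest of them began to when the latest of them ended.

Cretaceous, Jurassic, Carboniferous, Ordovician, Cambrian, Stenian, Statherian; total span 1734 Myr

Start ages (Ma): Statherian 1800, Stenian 1200, Cambrian 538.8, Ordovician 485.4, Carboniferous 358.9, Jurassic 201.4, Cretaceous 145.
Ordered youngest to oldest: Cretaceous, Jurassic, Carboniferous, Ordovician, Cambrian, Stenian, Statherian.
Span = 1800 − 66 = 1734 Myr.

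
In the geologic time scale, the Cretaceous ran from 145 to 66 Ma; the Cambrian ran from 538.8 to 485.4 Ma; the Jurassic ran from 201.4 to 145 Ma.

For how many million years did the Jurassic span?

201.4 − 145 = 56.4 million years.

56.4 million years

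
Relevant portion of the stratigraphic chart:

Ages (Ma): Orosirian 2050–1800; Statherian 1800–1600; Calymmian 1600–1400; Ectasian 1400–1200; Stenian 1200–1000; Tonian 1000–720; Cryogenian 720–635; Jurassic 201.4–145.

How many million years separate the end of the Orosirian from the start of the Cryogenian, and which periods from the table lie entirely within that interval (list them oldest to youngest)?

The Orosirian closes at 1800 Ma and the Cryogenian opens at 720 Ma, so the interval is 1800 − 720 = 1080 Myr.
A period fits inside if it starts at or after 1800 Ma and ends at or before 720 Ma; oldest first that gives Statherian, Calymmian, Ectasian, Stenian, Tonian.

1080 million years; Statherian, Calymmian, Ectasian, Stenian, Tonian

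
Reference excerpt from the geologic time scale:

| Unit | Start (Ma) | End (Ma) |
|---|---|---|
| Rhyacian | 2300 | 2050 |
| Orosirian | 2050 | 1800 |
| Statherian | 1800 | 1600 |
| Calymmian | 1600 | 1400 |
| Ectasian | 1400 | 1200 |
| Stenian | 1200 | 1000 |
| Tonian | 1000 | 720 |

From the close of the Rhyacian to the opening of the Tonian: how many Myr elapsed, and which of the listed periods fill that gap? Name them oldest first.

The Rhyacian closes at 2050 Ma and the Tonian opens at 1000 Ma, so the interval is 2050 − 1000 = 1050 Myr.
A period fits inside if it starts at or after 2050 Ma and ends at or before 1000 Ma; oldest first that gives Orosirian, Statherian, Calymmian, Ectasian, Stenian.

1050 million years; Orosirian, Statherian, Calymmian, Ectasian, Stenian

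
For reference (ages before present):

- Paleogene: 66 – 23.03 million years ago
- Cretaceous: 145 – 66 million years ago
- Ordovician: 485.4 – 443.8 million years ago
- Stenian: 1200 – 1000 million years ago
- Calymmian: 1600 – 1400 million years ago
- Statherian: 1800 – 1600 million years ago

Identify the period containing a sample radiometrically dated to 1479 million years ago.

1479 Ma lies between 1600 and 1400 Ma, so it falls in the Calymmian.

Calymmian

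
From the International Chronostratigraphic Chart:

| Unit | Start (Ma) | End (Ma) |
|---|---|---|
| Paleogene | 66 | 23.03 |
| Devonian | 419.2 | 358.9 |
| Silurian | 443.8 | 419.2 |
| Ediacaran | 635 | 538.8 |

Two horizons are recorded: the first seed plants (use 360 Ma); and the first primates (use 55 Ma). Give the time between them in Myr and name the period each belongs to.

305 million years apart; the first in the Devonian, the second in the Paleogene

Elapsed time: 360 − 55 = 305 Myr.
360 Ma lies within 419.2–358.9 Ma: Devonian.
55 Ma lies within 66–23.03 Ma: Paleogene.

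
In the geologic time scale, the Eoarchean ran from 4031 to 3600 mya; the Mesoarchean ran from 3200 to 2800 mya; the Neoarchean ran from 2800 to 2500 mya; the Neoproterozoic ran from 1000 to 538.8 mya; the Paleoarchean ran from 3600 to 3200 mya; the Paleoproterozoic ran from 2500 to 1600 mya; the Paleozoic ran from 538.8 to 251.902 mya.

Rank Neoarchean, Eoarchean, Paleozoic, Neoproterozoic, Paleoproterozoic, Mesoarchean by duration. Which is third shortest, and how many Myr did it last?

Durations: Neoarchean 300; Eoarchean 431; Paleozoic 286.898; Neoproterozoic 461.2; Paleoproterozoic 900; Mesoarchean 400 Myr.
Sorted shortest-first: Paleozoic (286.898), Neoarchean (300), Mesoarchean (400), Eoarchean (431), Neoproterozoic (461.2), Paleoproterozoic (900).
The third shortest is Mesoarchean at 400 Myr.

Mesoarchean, 400 million years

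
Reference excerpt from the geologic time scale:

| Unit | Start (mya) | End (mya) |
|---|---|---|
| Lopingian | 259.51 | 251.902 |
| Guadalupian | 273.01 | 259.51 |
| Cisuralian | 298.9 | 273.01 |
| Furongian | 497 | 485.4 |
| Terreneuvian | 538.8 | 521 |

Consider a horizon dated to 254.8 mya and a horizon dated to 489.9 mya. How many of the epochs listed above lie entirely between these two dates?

489.9 Ma sits inside the Furongian (497–485.4) and 254.8 Ma inside the Lopingian (259.51–251.902); neither of those is wholly between the two dates.
The listed epochs lying completely between them are Cisuralian, Guadalupian — 2 in all.

2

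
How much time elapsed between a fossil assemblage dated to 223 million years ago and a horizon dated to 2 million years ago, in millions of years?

223 − 2 = 221 million years.

221 million years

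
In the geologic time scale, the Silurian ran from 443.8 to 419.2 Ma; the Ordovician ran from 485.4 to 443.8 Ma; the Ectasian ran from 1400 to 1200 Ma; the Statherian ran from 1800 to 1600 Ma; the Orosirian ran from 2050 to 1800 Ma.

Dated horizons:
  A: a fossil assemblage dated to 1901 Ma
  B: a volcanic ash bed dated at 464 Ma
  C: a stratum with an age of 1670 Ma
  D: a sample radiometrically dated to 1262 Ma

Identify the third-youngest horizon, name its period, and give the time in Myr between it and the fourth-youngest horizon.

C, in the Statherian; 231 million years to A

Sorted youngest-first by Ma: B (464), D (1262), C (1670), A (1901).
The third youngest is C at 1670 Ma, which lies in 1800–1600 Ma: the Statherian.
The fourth youngest is A at 1901 Ma; separation = |1670 − 1901| = 231 Myr.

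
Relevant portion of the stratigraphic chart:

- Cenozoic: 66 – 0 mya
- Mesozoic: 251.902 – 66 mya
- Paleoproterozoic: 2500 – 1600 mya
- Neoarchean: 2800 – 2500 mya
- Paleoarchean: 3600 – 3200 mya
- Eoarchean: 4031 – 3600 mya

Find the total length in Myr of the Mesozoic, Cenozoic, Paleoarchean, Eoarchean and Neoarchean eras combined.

Duration is start − end for each: (251.902 − 66) + (66 − 0) + (3600 − 3200) + (4031 − 3600) + (2800 − 2500).
That is 185.902 + 66 + 400 + 431 + 300, which totals 1382.902 million years.

1382.902 million years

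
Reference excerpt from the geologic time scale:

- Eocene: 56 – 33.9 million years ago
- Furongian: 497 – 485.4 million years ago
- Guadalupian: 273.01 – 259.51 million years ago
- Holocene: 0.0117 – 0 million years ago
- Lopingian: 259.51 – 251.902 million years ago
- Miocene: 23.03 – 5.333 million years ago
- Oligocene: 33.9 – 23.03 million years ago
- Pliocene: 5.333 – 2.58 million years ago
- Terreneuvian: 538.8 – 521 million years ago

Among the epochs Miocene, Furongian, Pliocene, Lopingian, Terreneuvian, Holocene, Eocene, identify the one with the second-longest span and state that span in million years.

Durations: Miocene 17.697; Furongian 11.6; Pliocene 2.753; Lopingian 7.608; Terreneuvian 17.8; Holocene 0.0117; Eocene 22.1 Myr.
Sorted longest-first: Eocene (22.1), Terreneuvian (17.8), Miocene (17.697), Furongian (11.6), Lopingian (7.608), Pliocene (2.753), Holocene (0.0117).
The second longest is Terreneuvian at 17.8 Myr.

Terreneuvian, 17.8 million years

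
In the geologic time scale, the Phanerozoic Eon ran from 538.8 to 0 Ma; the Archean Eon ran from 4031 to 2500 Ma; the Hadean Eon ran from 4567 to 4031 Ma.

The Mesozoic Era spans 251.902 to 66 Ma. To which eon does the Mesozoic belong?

Phanerozoic

The Mesozoic (251.902–66 Ma) lies entirely within 538.8–0 Ma, the Phanerozoic Eon.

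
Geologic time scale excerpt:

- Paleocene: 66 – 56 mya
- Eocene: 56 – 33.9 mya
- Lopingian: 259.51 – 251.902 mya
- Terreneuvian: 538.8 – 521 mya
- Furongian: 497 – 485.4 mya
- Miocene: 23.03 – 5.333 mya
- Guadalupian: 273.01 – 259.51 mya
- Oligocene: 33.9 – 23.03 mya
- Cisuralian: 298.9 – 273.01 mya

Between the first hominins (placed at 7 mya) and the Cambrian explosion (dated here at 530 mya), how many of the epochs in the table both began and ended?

530 Ma sits inside the Terreneuvian (538.8–521) and 7 Ma inside the Miocene (23.03–5.333); neither of those is wholly between the two dates.
The listed epochs lying completely between them are Furongian, Cisuralian, Guadalupian, Lopingian, Paleocene, Eocene, Oligocene — 7 in all.

7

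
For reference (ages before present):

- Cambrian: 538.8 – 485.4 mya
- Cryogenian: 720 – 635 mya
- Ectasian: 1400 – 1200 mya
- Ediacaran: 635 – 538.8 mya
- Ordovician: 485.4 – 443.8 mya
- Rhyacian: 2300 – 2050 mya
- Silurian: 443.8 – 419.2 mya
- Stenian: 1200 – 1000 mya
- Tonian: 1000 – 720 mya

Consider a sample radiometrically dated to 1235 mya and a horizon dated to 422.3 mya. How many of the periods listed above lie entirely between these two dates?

The older date is 1235 Ma and the younger is 422.3 Ma.
Periods with start < 1235 and end > 422.3 Ma: Stenian (1200–1000), Tonian (1000–720), Cryogenian (720–635), Ediacaran (635–538.8), Cambrian (538.8–485.4), Ordovician (485.4–443.8).
That is 6 complete periods.

6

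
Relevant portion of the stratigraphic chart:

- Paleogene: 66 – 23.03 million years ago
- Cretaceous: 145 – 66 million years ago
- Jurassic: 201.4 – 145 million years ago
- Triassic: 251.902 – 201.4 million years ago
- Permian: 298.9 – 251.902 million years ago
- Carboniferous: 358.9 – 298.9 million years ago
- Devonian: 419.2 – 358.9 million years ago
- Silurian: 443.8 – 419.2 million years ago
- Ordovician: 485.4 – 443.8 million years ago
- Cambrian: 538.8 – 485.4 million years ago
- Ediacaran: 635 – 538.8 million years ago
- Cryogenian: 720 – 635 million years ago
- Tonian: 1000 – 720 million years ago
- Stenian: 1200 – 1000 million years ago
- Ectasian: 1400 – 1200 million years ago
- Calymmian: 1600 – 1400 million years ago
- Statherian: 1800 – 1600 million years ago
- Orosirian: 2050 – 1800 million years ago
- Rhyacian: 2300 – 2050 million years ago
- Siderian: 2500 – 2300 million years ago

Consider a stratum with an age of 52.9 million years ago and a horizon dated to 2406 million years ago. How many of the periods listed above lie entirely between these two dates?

2406 Ma sits inside the Siderian (2500–2300) and 52.9 Ma inside the Paleogene (66–23.03); neither of those is wholly between the two dates.
The listed periods lying completely between them are Rhyacian, Orosirian, Statherian, Calymmian, Ectasian, Stenian, Tonian, Cryogenian, Ediacaran, Cambrian, Ordovician, Silurian, Devonian, Carboniferous, Permian, Triassic, Jurassic, Cretaceous — 18 in all.

18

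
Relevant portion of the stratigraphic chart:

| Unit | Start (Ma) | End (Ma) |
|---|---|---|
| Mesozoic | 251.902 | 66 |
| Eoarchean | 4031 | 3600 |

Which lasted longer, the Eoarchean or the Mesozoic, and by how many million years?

Eoarchean, by 245.098 million years

Eoarchean: 4031 − 3600 = 431 Myr.
Mesozoic: 251.902 − 66 = 185.902 Myr.
Difference: 431 − 185.902 = 245.098 Myr, so the Eoarchean was longer.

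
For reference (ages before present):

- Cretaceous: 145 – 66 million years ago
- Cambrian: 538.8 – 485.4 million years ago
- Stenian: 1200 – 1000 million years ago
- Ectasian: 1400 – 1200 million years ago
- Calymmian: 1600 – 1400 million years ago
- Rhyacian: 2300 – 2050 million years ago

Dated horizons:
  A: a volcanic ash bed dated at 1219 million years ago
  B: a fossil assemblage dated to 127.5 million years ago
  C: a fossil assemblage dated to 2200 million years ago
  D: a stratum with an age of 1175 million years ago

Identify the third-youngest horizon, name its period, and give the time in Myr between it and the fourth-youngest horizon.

Sorted youngest-first by Ma: B (127.5), D (1175), A (1219), C (2200).
The third youngest is A at 1219 Ma, which lies in 1400–1200 Ma: the Ectasian.
The fourth youngest is C at 2200 Ma; separation = |1219 − 2200| = 981 Myr.

A, in the Ectasian; 981 million years to C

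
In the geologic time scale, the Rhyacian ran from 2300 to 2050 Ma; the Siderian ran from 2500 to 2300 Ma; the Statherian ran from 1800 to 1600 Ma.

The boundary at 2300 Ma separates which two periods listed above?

Siderian and Rhyacian

The Siderian ends at 2300 Ma and the Rhyacian begins at 2300 Ma, so they share that boundary.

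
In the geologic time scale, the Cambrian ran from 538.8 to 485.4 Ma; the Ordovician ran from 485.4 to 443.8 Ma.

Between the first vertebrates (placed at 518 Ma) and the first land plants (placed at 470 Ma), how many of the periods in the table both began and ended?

0

Checking each listed span, none has both start < 518 Ma and end > 470 Ma — every period straddles one of the two dates or lies outside them — so the count is 0.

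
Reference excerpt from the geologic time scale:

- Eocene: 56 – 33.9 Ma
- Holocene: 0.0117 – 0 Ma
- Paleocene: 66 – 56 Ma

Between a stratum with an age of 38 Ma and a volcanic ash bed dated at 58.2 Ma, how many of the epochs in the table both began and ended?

0

Checking each listed span, none has both start < 58.2 Ma and end > 38 Ma — every epoch straddles one of the two dates or lies outside them — so the count is 0.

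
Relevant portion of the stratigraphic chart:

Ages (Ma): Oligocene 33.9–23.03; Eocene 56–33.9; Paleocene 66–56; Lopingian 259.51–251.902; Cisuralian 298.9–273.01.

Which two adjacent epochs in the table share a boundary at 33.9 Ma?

The Eocene ends at 33.9 Ma and the Oligocene begins at 33.9 Ma, so they share that boundary.

Eocene and Oligocene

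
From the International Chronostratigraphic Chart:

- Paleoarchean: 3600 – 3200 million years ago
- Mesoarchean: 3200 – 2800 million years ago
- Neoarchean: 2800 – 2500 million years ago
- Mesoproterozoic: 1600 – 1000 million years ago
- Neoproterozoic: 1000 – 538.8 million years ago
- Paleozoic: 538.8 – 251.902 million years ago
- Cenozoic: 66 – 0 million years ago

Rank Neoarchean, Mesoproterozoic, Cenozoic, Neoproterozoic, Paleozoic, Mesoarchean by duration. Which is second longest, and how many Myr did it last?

Neoproterozoic, 461.2 million years

Start − end for each: Neoarchean 2800 − 2500 = 300; Mesoproterozoic 1600 − 1000 = 600; Cenozoic 66 − 0 = 66; Neoproterozoic 1000 − 538.8 = 461.2; Paleozoic 538.8 − 251.902 = 286.898; Mesoarchean 3200 − 2800 = 400.
Ranking these from longest: Mesoproterozoic > Neoproterozoic > Mesoarchean > Neoarchean > Paleozoic > Cenozoic.
Position 2 in that ranking is Neoproterozoic, which lasted 461.2 Myr.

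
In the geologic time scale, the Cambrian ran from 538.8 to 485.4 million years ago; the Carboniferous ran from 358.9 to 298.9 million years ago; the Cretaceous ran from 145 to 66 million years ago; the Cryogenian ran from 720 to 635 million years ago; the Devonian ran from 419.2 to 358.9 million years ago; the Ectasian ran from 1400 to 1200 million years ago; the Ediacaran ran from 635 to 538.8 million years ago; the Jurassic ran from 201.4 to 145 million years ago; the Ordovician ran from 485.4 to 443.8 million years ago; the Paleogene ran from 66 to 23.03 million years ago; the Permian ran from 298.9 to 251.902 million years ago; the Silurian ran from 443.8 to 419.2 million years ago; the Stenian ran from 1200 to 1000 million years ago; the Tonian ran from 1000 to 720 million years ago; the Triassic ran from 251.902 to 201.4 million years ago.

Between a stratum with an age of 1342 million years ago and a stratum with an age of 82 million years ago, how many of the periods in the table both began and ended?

12

1342 Ma sits inside the Ectasian (1400–1200) and 82 Ma inside the Cretaceous (145–66); neither of those is wholly between the two dates.
The listed periods lying completely between them are Stenian, Tonian, Cryogenian, Ediacaran, Cambrian, Ordovician, Silurian, Devonian, Carboniferous, Permian, Triassic, Jurassic — 12 in all.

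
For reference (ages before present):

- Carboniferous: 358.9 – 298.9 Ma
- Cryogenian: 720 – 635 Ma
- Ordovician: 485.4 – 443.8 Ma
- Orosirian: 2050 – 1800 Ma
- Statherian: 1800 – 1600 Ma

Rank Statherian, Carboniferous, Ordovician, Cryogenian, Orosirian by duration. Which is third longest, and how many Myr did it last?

Durations: Statherian 200; Carboniferous 60; Ordovician 41.6; Cryogenian 85; Orosirian 250 Myr.
Sorted longest-first: Orosirian (250), Statherian (200), Cryogenian (85), Carboniferous (60), Ordovician (41.6).
The third longest is Cryogenian at 85 Myr.

Cryogenian, 85 million years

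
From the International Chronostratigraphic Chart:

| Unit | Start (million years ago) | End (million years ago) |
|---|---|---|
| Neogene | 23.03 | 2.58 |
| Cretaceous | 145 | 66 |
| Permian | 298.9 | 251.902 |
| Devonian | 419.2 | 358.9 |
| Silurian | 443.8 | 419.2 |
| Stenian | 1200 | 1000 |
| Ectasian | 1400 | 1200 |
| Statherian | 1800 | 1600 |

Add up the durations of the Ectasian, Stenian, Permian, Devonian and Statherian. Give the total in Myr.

Duration is start − end for each: (1400 − 1200) + (1200 − 1000) + (298.9 − 251.902) + (419.2 − 358.9) + (1800 − 1600).
That is 200 + 200 + 46.998 + 60.3 + 200, which totals 707.298 million years.

707.298 million years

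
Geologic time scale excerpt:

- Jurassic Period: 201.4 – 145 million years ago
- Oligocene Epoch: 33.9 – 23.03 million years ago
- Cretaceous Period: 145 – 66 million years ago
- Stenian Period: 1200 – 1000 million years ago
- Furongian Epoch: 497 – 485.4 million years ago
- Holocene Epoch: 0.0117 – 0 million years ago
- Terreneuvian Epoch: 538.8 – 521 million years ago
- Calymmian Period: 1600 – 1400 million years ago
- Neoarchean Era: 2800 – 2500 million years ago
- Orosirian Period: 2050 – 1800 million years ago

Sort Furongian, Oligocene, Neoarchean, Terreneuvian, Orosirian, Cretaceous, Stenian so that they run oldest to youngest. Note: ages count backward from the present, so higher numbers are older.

The oldest of these is Neoarchean (starts 2800 Ma) and the youngest is Oligocene (ends 23.03 Ma).
In between, by decreasing start age: Orosirian (2050), Stenian (1200), Terreneuvian (538.8), Furongian (497), Cretaceous (145).

Neoarchean, then Orosirian, then Stenian, then Terreneuvian, then Furongian, then Cretaceous, then Oligocene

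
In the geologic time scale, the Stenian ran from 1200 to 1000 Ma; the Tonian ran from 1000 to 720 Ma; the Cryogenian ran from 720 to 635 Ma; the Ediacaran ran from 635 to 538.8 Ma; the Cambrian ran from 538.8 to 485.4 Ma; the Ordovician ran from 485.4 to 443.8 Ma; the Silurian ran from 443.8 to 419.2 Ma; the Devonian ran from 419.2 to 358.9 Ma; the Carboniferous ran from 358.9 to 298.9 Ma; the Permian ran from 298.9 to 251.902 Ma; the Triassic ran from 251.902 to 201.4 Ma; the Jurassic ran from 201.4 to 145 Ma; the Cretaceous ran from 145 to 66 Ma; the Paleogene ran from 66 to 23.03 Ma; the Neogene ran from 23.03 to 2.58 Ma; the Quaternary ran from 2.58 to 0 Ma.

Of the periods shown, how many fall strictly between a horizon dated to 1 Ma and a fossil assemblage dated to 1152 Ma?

1152 Ma sits inside the Stenian (1200–1000) and 1 Ma inside the Quaternary (2.58–0); neither of those is wholly between the two dates.
The listed periods lying completely between them are Tonian, Cryogenian, Ediacaran, Cambrian, Ordovician, Silurian, Devonian, Carboniferous, Permian, Triassic, Jurassic, Cretaceous, Paleogene, Neogene — 14 in all.

14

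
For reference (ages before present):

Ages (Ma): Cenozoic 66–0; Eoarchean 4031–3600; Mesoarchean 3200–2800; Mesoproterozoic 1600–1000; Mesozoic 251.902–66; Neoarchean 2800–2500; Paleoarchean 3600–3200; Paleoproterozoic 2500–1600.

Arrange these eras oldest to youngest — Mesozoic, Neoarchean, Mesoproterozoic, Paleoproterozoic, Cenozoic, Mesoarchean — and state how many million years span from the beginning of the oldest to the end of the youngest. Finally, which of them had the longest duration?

Mesoarchean → Neoarchean → Paleoproterozoic → Mesoproterozoic → Mesozoic → Cenozoic; total span 3200 Myr; longest is Paleoproterozoic

Start ages (Ma): Mesoarchean 3200, Neoarchean 2800, Paleoproterozoic 2500, Mesoproterozoic 1600, Mesozoic 251.902, Cenozoic 66.
Ordered oldest to youngest: Mesoarchean, Neoarchean, Paleoproterozoic, Mesoproterozoic, Mesozoic, Cenozoic.
Span = 3200 − 0 = 3200 Myr.
Durations: Mesoarchean 400, Mesozoic 185.902, Mesoproterozoic 600, Neoarchean 300, Cenozoic 66, Paleoproterozoic 900 → longest is Paleoproterozoic (900 Myr).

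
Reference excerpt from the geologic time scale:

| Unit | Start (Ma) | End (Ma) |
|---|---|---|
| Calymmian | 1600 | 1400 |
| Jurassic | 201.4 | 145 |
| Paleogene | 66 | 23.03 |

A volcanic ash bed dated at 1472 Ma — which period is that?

1472 Ma lies between 1600 and 1400 Ma, so it falls in the Calymmian.

Calymmian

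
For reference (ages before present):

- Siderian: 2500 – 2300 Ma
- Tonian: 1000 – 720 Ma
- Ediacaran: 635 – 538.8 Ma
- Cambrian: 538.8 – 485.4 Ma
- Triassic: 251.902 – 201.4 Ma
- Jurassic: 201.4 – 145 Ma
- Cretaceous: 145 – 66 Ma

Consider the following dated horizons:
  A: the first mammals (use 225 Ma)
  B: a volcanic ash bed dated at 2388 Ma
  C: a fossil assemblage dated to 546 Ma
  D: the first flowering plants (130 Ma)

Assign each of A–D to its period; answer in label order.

A: 225 Ma lies in 251.902–201.4 Ma, so Triassic.
B: 2388 Ma lies in 2500–2300 Ma, so Siderian.
C: 546 Ma lies in 635–538.8 Ma, so Ediacaran.
D: 130 Ma lies in 145–66 Ma, so Cretaceous.

A — Triassic; B — Siderian; C — Ediacaran; D — Cretaceous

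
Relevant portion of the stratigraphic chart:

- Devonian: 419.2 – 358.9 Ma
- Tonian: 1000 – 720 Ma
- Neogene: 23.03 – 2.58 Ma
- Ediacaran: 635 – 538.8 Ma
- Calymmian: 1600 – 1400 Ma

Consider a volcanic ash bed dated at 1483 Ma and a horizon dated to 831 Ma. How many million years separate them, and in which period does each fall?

Elapsed time: 1483 − 831 = 652 Myr.
1483 Ma lies within 1600–1400 Ma: Calymmian.
831 Ma lies within 1000–720 Ma: Tonian.

652 million years apart; the first in the Calymmian, the second in the Tonian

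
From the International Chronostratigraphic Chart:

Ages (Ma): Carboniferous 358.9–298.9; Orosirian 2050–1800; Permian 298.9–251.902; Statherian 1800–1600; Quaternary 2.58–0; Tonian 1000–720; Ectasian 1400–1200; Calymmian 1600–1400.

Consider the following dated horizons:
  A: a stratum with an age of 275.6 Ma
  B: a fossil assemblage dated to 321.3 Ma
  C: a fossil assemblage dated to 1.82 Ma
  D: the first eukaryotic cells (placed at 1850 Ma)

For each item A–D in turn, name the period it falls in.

A: 275.6 Ma lies in 298.9–251.902 Ma, so Permian.
B: 321.3 Ma lies in 358.9–298.9 Ma, so Carboniferous.
C: 1.82 Ma lies in 2.58–0 Ma, so Quaternary.
D: 1850 Ma lies in 2050–1800 Ma, so Orosirian.

A — Permian; B — Carboniferous; C — Quaternary; D — Orosirian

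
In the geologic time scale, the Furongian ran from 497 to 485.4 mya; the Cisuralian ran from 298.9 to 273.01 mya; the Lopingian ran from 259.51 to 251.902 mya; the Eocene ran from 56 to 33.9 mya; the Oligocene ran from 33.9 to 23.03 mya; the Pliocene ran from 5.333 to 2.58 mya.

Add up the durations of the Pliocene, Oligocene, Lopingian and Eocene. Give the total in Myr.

43.331 million years

Duration is start − end for each: (5.333 − 2.58) + (33.9 − 23.03) + (259.51 − 251.902) + (56 − 33.9).
That is 2.753 + 10.87 + 7.608 + 22.1, which totals 43.331 million years.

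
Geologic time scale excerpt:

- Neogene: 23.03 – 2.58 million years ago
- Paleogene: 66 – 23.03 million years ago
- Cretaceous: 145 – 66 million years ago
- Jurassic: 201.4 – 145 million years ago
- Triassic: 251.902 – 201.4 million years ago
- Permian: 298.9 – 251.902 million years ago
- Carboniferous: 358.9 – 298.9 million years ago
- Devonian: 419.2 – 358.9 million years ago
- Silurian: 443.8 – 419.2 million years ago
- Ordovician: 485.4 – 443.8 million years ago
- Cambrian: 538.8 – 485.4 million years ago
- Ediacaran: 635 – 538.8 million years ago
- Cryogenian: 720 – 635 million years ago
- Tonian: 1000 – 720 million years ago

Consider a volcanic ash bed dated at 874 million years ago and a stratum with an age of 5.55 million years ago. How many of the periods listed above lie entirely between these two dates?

12

The older date is 874 Ma and the younger is 5.55 Ma.
Periods with start < 874 and end > 5.55 Ma: Cryogenian (720–635), Ediacaran (635–538.8), Cambrian (538.8–485.4), Ordovician (485.4–443.8), Silurian (443.8–419.2), Devonian (419.2–358.9), Carboniferous (358.9–298.9), Permian (298.9–251.902), Triassic (251.902–201.4), Jurassic (201.4–145), Cretaceous (145–66), Paleogene (66–23.03).
That is 12 complete periods.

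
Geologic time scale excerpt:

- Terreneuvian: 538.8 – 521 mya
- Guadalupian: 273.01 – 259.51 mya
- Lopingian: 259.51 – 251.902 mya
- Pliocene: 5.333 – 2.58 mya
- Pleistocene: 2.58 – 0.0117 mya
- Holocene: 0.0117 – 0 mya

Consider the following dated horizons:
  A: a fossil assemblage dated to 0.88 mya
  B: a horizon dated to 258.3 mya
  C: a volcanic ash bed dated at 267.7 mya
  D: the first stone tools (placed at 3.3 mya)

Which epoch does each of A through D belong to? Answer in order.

Match each age against the start–end ranges in the excerpt: A = 0.88 Ma → Pleistocene (2.58–0.0117); B = 258.3 Ma → Lopingian (259.51–251.902); C = 267.7 Ma → Guadalupian (273.01–259.51); D = 3.3 Ma → Pliocene (5.333–2.58).

A — Pleistocene; B — Lopingian; C — Guadalupian; D — Pliocene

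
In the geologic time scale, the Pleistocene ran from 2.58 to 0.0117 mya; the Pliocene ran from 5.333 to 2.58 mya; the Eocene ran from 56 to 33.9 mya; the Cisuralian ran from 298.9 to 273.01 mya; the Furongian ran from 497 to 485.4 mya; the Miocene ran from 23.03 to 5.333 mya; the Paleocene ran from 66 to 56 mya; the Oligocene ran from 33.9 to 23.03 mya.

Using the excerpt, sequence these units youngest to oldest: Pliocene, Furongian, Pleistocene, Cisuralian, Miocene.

Pleistocene, Pliocene, Miocene, Cisuralian, Furongian

The oldest of these is Furongian (starts 497 Ma) and the youngest is Pleistocene (ends 0.0117 Ma).
In between, by decreasing start age: Cisuralian (298.9), Miocene (23.03), Pliocene (5.333).
Listing youngest first means reversing that sequence.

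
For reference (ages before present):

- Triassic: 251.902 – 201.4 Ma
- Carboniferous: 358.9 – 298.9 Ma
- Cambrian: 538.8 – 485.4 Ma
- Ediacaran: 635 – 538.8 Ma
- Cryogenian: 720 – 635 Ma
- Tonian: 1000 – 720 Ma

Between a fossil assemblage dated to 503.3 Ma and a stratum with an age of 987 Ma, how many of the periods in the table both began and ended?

2

987 Ma sits inside the Tonian (1000–720) and 503.3 Ma inside the Cambrian (538.8–485.4); neither of those is wholly between the two dates.
The listed periods lying completely between them are Cryogenian, Ediacaran — 2 in all.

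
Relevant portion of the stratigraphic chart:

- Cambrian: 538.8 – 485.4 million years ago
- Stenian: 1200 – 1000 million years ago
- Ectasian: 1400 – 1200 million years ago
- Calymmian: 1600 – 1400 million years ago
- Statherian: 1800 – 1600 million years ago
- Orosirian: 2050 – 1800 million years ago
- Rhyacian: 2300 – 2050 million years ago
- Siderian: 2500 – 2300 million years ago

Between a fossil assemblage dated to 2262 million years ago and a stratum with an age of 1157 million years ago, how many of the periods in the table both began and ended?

4

2262 Ma sits inside the Rhyacian (2300–2050) and 1157 Ma inside the Stenian (1200–1000); neither of those is wholly between the two dates.
The listed periods lying completely between them are Orosirian, Statherian, Calymmian, Ectasian — 4 in all.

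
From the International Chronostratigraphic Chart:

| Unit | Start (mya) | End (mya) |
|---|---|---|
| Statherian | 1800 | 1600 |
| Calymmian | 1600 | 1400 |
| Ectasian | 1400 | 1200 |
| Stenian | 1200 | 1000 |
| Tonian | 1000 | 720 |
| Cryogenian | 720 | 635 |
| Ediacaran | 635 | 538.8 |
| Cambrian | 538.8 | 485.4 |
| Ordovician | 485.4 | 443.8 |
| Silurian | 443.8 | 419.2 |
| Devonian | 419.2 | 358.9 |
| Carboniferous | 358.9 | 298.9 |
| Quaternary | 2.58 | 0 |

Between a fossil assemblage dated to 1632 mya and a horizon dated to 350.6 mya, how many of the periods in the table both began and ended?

The older date is 1632 Ma and the younger is 350.6 Ma.
Periods with start < 1632 and end > 350.6 Ma: Calymmian (1600–1400), Ectasian (1400–1200), Stenian (1200–1000), Tonian (1000–720), Cryogenian (720–635), Ediacaran (635–538.8), Cambrian (538.8–485.4), Ordovician (485.4–443.8), Silurian (443.8–419.2), Devonian (419.2–358.9).
That is 10 complete periods.

10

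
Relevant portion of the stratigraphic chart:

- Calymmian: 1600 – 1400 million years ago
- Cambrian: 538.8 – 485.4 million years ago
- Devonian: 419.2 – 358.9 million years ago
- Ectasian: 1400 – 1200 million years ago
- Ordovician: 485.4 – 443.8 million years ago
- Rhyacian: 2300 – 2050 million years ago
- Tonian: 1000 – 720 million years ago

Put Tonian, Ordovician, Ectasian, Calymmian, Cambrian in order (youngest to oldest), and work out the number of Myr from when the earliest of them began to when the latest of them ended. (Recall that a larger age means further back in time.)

Ordovician → Cambrian → Tonian → Ectasian → Calymmian; total span 1156.2 Myr

Start ages (Ma): Calymmian 1600, Ectasian 1400, Tonian 1000, Cambrian 538.8, Ordovician 485.4.
Ordered youngest to oldest: Ordovician, Cambrian, Tonian, Ectasian, Calymmian.
Span = 1600 − 443.8 = 1156.2 Myr.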